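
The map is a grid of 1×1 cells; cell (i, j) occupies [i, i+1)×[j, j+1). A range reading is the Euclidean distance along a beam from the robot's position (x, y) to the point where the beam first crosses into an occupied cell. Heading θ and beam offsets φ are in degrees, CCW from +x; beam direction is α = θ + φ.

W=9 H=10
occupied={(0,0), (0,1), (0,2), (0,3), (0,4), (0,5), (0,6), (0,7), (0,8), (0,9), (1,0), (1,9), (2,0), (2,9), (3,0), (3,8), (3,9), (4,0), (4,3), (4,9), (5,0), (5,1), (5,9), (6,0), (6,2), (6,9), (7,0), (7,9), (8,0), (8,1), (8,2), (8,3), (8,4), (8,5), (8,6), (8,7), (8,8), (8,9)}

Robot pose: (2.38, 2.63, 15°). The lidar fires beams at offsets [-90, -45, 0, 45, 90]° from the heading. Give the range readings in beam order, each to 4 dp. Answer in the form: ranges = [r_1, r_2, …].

beam 1: φ=-90°, α=285°
  direction (0.2588, -0.9659); cell (2,2); t to first gridline: x 2.3955, y 0.6522 (then +3.8637 / +1.0353)
    (2,1) via y @ 0.6522
    (2,0) via y @ 1.6875  # hit
  → r_1 = 1.6875
beam 2: φ=-45°, α=330°
  direction (0.8660, -0.5000); cell (2,2); t to first gridline: x 0.7159, y 1.2600 (then +1.1547 / +2.0000)
    (3,2) via x @ 0.7159
    (3,1) via y @ 1.2600
    (4,1) via x @ 1.8706
    (5,1) via x @ 3.0253  # hit
  → r_2 = 3.0253
beam 3: φ=0°, α=15°
  direction (0.9659, 0.2588); cell (2,2); t to first gridline: x 0.6419, y 1.4296 (then +1.0353 / +3.8637)
    (3,2) via x @ 0.6419
    (3,3) via y @ 1.4296
    (4,3) via x @ 1.6771  # hit
  → r_3 = 1.6771
beam 4: φ=45°, α=60°
  direction (0.5000, 0.8660); cell (2,2); t to first gridline: x 1.2400, y 0.4272 (then +2.0000 / +1.1547)
    (2,3) via y @ 0.4272
    (3,3) via x @ 1.2400
    (3,4) via y @ 1.5819
    (3,5) via y @ 2.7366
    (4,5) via x @ 3.2400
    (4,6) via y @ 3.8913
    (4,7) via y @ 5.0460
    (5,7) via x @ 5.2400
    (5,8) via y @ 6.2007
    (6,8) via x @ 7.2400
    (6,9) via y @ 7.3554  # hit
  → r_4 = 7.3554
beam 5: φ=90°, α=105°
  direction (-0.2588, 0.9659); cell (2,2); t to first gridline: x 1.4682, y 0.3831 (then +3.8637 / +1.0353)
    (2,3) via y @ 0.3831
    (2,4) via y @ 1.4183
    (1,4) via x @ 1.4682
    (1,5) via y @ 2.4536
    (1,6) via y @ 3.4889
    (1,7) via y @ 4.5242
    (0,7) via x @ 5.3319  # hit
  → r_5 = 5.3319

ranges = [1.6875, 3.0253, 1.6771, 7.3554, 5.3319]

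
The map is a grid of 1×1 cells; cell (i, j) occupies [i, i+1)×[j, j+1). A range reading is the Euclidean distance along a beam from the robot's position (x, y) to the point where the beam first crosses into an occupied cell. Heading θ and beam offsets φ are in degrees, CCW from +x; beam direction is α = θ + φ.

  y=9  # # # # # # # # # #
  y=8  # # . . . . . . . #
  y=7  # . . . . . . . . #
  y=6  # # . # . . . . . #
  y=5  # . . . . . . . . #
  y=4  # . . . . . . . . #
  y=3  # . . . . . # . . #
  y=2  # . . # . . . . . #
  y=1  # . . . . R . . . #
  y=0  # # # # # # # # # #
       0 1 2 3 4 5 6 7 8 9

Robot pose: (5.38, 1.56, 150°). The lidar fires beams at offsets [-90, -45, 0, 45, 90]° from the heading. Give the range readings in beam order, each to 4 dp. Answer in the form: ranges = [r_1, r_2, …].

ranges = [1.6628, 5.3319, 1.5935, 2.1637, 0.6466]

beam 1: φ=-90°, α=60°
  cosα=0.5000 sinα=0.8660 | (5,1) | tMaxX 1.2400 tMaxY 0.5081 | tΔX 2.0000 tΔY 1.1547
    t=0.5081 [y] (5,2)
    t=1.2400 [x] (6,2)
    t=1.6628 [y] (6,3) — stop
  → r_1 = 1.6628
beam 2: φ=-45°, α=105°
  cosα=-0.2588 sinα=0.9659 | (5,1) | tMaxX 1.4682 tMaxY 0.4555 | tΔX 3.8637 tΔY 1.0353
    t=0.4555 [y] (5,2)
    t=1.4682 [x] (4,2)
    t=1.4908 [y] (4,3)
    t=2.5261 [y] (4,4)
    t=3.5614 [y] (4,5)
    t=4.5966 [y] (4,6)
    t=5.3319 [x] (3,6) — stop
  → r_2 = 5.3319
beam 3: φ=0°, α=150°
  cosα=-0.8660 sinα=0.5000 | (5,1) | tMaxX 0.4388 tMaxY 0.8800 | tΔX 1.1547 tΔY 2.0000
    t=0.4388 [x] (4,1)
    t=0.8800 [y] (4,2)
    t=1.5935 [x] (3,2) — stop
  → r_3 = 1.5935
beam 4: φ=45°, α=195°
  cosα=-0.9659 sinα=-0.2588 | (5,1) | tMaxX 0.3934 tMaxY 2.1637 | tΔX 1.0353 tΔY 3.8637
    t=0.3934 [x] (4,1)
    t=1.4287 [x] (3,1)
    t=2.1637 [y] (3,0) — stop
  → r_4 = 2.1637
beam 5: φ=90°, α=240°
  cosα=-0.5000 sinα=-0.8660 | (5,1) | tMaxX 0.7600 tMaxY 0.6466 | tΔX 2.0000 tΔY 1.1547
    t=0.6466 [y] (5,0) — stop
  → r_5 = 0.6466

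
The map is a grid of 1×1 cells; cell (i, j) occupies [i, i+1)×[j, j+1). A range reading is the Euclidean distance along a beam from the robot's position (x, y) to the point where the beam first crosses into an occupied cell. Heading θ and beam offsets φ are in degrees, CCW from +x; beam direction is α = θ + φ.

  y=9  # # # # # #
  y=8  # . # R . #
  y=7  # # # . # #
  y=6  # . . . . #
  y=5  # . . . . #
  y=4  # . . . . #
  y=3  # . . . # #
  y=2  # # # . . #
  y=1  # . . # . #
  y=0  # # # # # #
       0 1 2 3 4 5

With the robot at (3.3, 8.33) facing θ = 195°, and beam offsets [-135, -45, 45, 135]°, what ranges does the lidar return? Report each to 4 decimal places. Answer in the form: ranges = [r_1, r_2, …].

beam 1: φ=-135°, α=60°
  direction (0.5000, 0.8660); cell (3,8); t to first gridline: x 1.4000, y 0.7736 (then +2.0000 / +1.1547)
    (3,9) via y @ 0.7736  # hit
  → r_1 = 0.7736
beam 2: φ=-45°, α=150°
  direction (-0.8660, 0.5000); cell (3,8); t to first gridline: x 0.3464, y 1.3400 (then +1.1547 / +2.0000)
    (2,8) via x @ 0.3464  # hit
  → r_2 = 0.3464
beam 3: φ=45°, α=240°
  direction (-0.5000, -0.8660); cell (3,8); t to first gridline: x 0.6000, y 0.3811 (then +2.0000 / +1.1547)
    (3,7) via y @ 0.3811
    (2,7) via x @ 0.6000  # hit
  → r_3 = 0.6000
beam 4: φ=135°, α=330°
  direction (0.8660, -0.5000); cell (3,8); t to first gridline: x 0.8083, y 0.6600 (then +1.1547 / +2.0000)
    (3,7) via y @ 0.6600
    (4,7) via x @ 0.8083  # hit
  → r_4 = 0.8083

ranges = [0.7736, 0.3464, 0.6000, 0.8083]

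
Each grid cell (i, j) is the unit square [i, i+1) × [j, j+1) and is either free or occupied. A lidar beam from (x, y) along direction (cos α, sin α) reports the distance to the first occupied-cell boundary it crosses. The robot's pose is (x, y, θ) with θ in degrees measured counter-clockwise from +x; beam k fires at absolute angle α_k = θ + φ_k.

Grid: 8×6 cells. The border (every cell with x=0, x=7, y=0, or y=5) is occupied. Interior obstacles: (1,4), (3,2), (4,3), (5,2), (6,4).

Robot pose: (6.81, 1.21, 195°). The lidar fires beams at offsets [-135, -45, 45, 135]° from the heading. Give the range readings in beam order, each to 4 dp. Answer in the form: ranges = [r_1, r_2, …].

beam 1: φ=-135°, α=60°
  dir = (cos 60°, sin 60°) = (0.5000, 0.8660); from cell (6,1)
  next x-line at t=0.3800, next y-line at t=0.9122; Δt_x=2.0000, Δt_y=1.1547
    x: enter (7,1) at t=0.3800 ← occupied
  → r_1 = 0.3800
beam 2: φ=-45°, α=150°
  dir = (cos 150°, sin 150°) = (-0.8660, 0.5000); from cell (6,1)
  next x-line at t=0.9353, next y-line at t=1.5800; Δt_x=1.1547, Δt_y=2.0000
    x: enter (5,1) at t=0.9353
    y: enter (5,2) at t=1.5800 ← occupied
  → r_2 = 1.5800
beam 3: φ=45°, α=240°
  dir = (cos 240°, sin 240°) = (-0.5000, -0.8660); from cell (6,1)
  next x-line at t=1.6200, next y-line at t=0.2425; Δt_x=2.0000, Δt_y=1.1547
    y: enter (6,0) at t=0.2425 ← occupied
  → r_3 = 0.2425
beam 4: φ=135°, α=330°
  dir = (cos 330°, sin 330°) = (0.8660, -0.5000); from cell (6,1)
  next x-line at t=0.2194, next y-line at t=0.4200; Δt_x=1.1547, Δt_y=2.0000
    x: enter (7,1) at t=0.2194 ← occupied
  → r_4 = 0.2194

ranges = [0.3800, 1.5800, 0.2425, 0.2194]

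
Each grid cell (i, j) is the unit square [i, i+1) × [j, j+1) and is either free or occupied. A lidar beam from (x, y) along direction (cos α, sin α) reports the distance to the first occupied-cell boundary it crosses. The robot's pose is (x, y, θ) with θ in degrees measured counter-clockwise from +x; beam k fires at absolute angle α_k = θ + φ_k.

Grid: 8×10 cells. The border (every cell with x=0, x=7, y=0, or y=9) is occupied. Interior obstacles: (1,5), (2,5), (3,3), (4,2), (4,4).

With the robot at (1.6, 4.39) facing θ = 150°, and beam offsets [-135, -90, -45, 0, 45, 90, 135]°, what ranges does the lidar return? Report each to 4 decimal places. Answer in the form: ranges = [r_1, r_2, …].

beam 1: φ=-135°, α=15°
  cosα=0.9659 sinα=0.2588 | (1,4) | tMaxX 0.4141 tMaxY 2.3569 | tΔX 1.0353 tΔY 3.8637
    t=0.4141 [x] (2,4)
    t=1.4494 [x] (3,4)
    t=2.3569 [y] (3,5)
    t=2.4847 [x] (4,5)
    t=3.5199 [x] (5,5)
    t=4.5552 [x] (6,5)
    t=5.5905 [x] (7,5) — stop
  → r_1 = 5.5905
beam 2: φ=-90°, α=60°
  cosα=0.5000 sinα=0.8660 | (1,4) | tMaxX 0.8000 tMaxY 0.7044 | tΔX 2.0000 tΔY 1.1547
    t=0.7044 [y] (1,5) — stop
  → r_2 = 0.7044
beam 3: φ=-45°, α=105°
  cosα=-0.2588 sinα=0.9659 | (1,4) | tMaxX 2.3182 tMaxY 0.6315 | tΔX 3.8637 tΔY 1.0353
    t=0.6315 [y] (1,5) — stop
  → r_3 = 0.6315
beam 4: φ=0°, α=150°
  cosα=-0.8660 sinα=0.5000 | (1,4) | tMaxX 0.6928 tMaxY 1.2200 | tΔX 1.1547 tΔY 2.0000
    t=0.6928 [x] (0,4) — stop
  → r_4 = 0.6928
beam 5: φ=45°, α=195°
  cosα=-0.9659 sinα=-0.2588 | (1,4) | tMaxX 0.6212 tMaxY 1.5068 | tΔX 1.0353 tΔY 3.8637
    t=0.6212 [x] (0,4) — stop
  → r_5 = 0.6212
beam 6: φ=90°, α=240°
  cosα=-0.5000 sinα=-0.8660 | (1,4) | tMaxX 1.2000 tMaxY 0.4503 | tΔX 2.0000 tΔY 1.1547
    t=0.4503 [y] (1,3)
    t=1.2000 [x] (0,3) — stop
  → r_6 = 1.2000
beam 7: φ=135°, α=285°
  cosα=0.2588 sinα=-0.9659 | (1,4) | tMaxX 1.5455 tMaxY 0.4038 | tΔX 3.8637 tΔY 1.0353
    t=0.4038 [y] (1,3)
    t=1.4390 [y] (1,2)
    t=1.5455 [x] (2,2)
    t=2.4743 [y] (2,1)
    t=3.5096 [y] (2,0) — stop
  → r_7 = 3.5096

ranges = [5.5905, 0.7044, 0.6315, 0.6928, 0.6212, 1.2000, 3.5096]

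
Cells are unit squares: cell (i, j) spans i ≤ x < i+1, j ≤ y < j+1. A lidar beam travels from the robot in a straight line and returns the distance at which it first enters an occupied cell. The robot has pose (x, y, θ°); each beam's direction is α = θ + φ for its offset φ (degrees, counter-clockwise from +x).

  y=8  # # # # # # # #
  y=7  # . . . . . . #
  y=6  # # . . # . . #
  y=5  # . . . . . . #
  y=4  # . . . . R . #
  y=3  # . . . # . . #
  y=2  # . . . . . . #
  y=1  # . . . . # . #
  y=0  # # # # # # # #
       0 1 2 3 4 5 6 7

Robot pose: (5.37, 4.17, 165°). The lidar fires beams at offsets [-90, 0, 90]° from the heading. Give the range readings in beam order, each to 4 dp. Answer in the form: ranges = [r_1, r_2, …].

beam 1: φ=-90°, α=75°
  dir = (cos 75°, sin 75°) = (0.2588, 0.9659); from cell (5,4)
  next x-line at t=2.4341, next y-line at t=0.8593; Δt_x=3.8637, Δt_y=1.0353
    y: enter (5,5) at t=0.8593
    y: enter (5,6) at t=1.8946
    x: enter (6,6) at t=2.4341
    y: enter (6,7) at t=2.9298
    y: enter (6,8) at t=3.9651 ← occupied
  → r_1 = 3.9651
beam 2: φ=0°, α=165°
  dir = (cos 165°, sin 165°) = (-0.9659, 0.2588); from cell (5,4)
  next x-line at t=0.3831, next y-line at t=3.2069; Δt_x=1.0353, Δt_y=3.8637
    x: enter (4,4) at t=0.3831
    x: enter (3,4) at t=1.4183
    x: enter (2,4) at t=2.4536
    y: enter (2,5) at t=3.2069
    x: enter (1,5) at t=3.4889
    x: enter (0,5) at t=4.5242 ← occupied
  → r_2 = 4.5242
beam 3: φ=90°, α=255°
  dir = (cos 255°, sin 255°) = (-0.2588, -0.9659); from cell (5,4)
  next x-line at t=1.4296, next y-line at t=0.1760; Δt_x=3.8637, Δt_y=1.0353
    y: enter (5,3) at t=0.1760
    y: enter (5,2) at t=1.2113
    x: enter (4,2) at t=1.4296
    y: enter (4,1) at t=2.2465
    y: enter (4,0) at t=3.2818 ← occupied
  → r_3 = 3.2818

ranges = [3.9651, 4.5242, 3.2818]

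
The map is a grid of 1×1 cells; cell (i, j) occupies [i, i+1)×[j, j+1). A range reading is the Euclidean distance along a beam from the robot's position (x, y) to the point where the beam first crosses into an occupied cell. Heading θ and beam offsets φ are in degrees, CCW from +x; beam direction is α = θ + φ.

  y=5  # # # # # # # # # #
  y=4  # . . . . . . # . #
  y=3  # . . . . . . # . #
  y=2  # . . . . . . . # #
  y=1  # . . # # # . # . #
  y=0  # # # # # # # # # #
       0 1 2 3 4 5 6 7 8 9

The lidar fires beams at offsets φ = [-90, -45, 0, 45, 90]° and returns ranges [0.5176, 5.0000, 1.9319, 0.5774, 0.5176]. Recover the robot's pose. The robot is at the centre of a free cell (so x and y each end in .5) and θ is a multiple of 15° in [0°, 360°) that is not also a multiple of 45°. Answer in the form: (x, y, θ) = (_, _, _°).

(x, y, θ) = (7.5, 2.5, 195°)

Candidates: 25 free-cell centres × 16 headings = 400 poses. Raycast each; keep the one whose scan matches to 4 dp.
  (3.5, 4.5, 15°): beam 1 = 2.5882 ≠ 0.5176 ✗
  (8.5, 1.5, 60°): beam 1 = 0.5774 ≠ 0.5176 ✗
  (3.5, 2.5, 330°): beam 1 = 0.5774 ≠ 0.5176 ✗
  (4.5, 2.5, 300°): beam 1 = 1.0000 ≠ 0.5176 ✗
  …
  (7.5, 2.5, 195°): r_1=0.5176, r_2=5.0000, r_3=1.9319, r_4=0.5774, r_5=0.5176 — all match ✓
Unique over the lattice → pose = (7.5, 2.5, 195°).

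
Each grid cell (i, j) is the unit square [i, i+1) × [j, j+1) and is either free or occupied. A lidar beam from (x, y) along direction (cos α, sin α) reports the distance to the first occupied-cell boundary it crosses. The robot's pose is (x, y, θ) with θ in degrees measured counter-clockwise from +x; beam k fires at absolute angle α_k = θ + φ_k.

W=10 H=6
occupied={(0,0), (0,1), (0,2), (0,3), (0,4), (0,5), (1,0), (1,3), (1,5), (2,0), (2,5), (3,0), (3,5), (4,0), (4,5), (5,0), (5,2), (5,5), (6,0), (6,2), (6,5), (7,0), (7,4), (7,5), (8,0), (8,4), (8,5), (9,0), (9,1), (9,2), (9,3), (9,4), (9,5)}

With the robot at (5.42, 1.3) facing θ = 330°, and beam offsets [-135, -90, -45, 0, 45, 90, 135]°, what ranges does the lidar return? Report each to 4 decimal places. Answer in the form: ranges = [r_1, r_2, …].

beam 1: φ=-135°, α=195°
  d=(-0.9659,-0.2588)  start (5,1)  tX=0.4348 tY=1.1591  stride 1/|dx|=1.0353 1/|dy|=3.8637
    cross x-line → (4,1), t=0.4348
    cross y-line → (4,0), t=1.1591 (wall)
  → r_1 = 1.1591
beam 2: φ=-90°, α=240°
  d=(-0.5000,-0.8660)  start (5,1)  tX=0.8400 tY=0.3464  stride 1/|dx|=2.0000 1/|dy|=1.1547
    cross y-line → (5,0), t=0.3464 (wall)
  → r_2 = 0.3464
beam 3: φ=-45°, α=285°
  d=(0.2588,-0.9659)  start (5,1)  tX=2.2409 tY=0.3106  stride 1/|dx|=3.8637 1/|dy|=1.0353
    cross y-line → (5,0), t=0.3106 (wall)
  → r_3 = 0.3106
beam 4: φ=0°, α=330°
  d=(0.8660,-0.5000)  start (5,1)  tX=0.6697 tY=0.6000  stride 1/|dx|=1.1547 1/|dy|=2.0000
    cross y-line → (5,0), t=0.6000 (wall)
  → r_4 = 0.6000
beam 5: φ=45°, α=15°
  d=(0.9659,0.2588)  start (5,1)  tX=0.6005 tY=2.7046  stride 1/|dx|=1.0353 1/|dy|=3.8637
    cross x-line → (6,1), t=0.6005
    cross x-line → (7,1), t=1.6357
    cross x-line → (8,1), t=2.6710
    cross y-line → (8,2), t=2.7046
    cross x-line → (9,2), t=3.7063 (wall)
  → r_5 = 3.7063
beam 6: φ=90°, α=60°
  d=(0.5000,0.8660)  start (5,1)  tX=1.1600 tY=0.8083  stride 1/|dx|=2.0000 1/|dy|=1.1547
    cross y-line → (5,2), t=0.8083 (wall)
  → r_6 = 0.8083
beam 7: φ=135°, α=105°
  d=(-0.2588,0.9659)  start (5,1)  tX=1.6228 tY=0.7247  stride 1/|dx|=3.8637 1/|dy|=1.0353
    cross y-line → (5,2), t=0.7247 (wall)
  → r_7 = 0.7247

ranges = [1.1591, 0.3464, 0.3106, 0.6000, 3.7063, 0.8083, 0.7247]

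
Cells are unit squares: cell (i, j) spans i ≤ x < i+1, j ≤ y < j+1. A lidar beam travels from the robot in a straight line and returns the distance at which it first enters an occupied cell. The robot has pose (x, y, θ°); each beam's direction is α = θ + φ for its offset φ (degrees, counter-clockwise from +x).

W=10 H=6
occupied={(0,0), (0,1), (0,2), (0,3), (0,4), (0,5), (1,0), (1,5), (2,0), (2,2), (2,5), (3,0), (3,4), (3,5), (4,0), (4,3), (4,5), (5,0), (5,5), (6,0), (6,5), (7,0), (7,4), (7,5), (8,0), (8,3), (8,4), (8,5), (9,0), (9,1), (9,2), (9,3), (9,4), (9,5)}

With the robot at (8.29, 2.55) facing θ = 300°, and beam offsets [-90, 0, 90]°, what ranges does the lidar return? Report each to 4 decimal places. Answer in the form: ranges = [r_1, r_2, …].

ranges = [3.1000, 1.4200, 0.8198]

beam 1: φ=-90°, α=210°
  dir = (cos 210°, sin 210°) = (-0.8660, -0.5000); from cell (8,2)
  next x-line at t=0.3349, next y-line at t=1.1000; Δt_x=1.1547, Δt_y=2.0000
    x: enter (7,2) at t=0.3349
    y: enter (7,1) at t=1.1000
    x: enter (6,1) at t=1.4896
    x: enter (5,1) at t=2.6443
    y: enter (5,0) at t=3.1000 ← occupied
  → r_1 = 3.1000
beam 2: φ=0°, α=300°
  dir = (cos 300°, sin 300°) = (0.5000, -0.8660); from cell (8,2)
  next x-line at t=1.4200, next y-line at t=0.6351; Δt_x=2.0000, Δt_y=1.1547
    y: enter (8,1) at t=0.6351
    x: enter (9,1) at t=1.4200 ← occupied
  → r_2 = 1.4200
beam 3: φ=90°, α=30°
  dir = (cos 30°, sin 30°) = (0.8660, 0.5000); from cell (8,2)
  next x-line at t=0.8198, next y-line at t=0.9000; Δt_x=1.1547, Δt_y=2.0000
    x: enter (9,2) at t=0.8198 ← occupied
  → r_3 = 0.8198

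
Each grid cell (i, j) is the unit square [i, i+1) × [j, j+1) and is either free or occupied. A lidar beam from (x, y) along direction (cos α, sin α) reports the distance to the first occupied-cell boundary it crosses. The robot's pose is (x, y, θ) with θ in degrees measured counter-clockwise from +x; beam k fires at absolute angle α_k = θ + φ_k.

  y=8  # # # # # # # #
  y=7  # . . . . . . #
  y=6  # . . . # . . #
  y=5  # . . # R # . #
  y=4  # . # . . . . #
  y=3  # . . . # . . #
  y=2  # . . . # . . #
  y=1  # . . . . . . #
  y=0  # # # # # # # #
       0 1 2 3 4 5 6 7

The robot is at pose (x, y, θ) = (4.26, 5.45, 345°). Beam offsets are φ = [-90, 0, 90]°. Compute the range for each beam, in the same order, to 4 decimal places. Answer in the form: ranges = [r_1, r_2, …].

ranges = [4.6070, 0.7661, 0.5694]

beam 1: φ=-90°, α=255°
  dir = (cos 255°, sin 255°) = (-0.2588, -0.9659); from cell (4,5)
  next x-line at t=1.0046, next y-line at t=0.4659; Δt_x=3.8637, Δt_y=1.0353
    y: enter (4,4) at t=0.4659
    x: enter (3,4) at t=1.0046
    y: enter (3,3) at t=1.5012
    y: enter (3,2) at t=2.5364
    y: enter (3,1) at t=3.5717
    y: enter (3,0) at t=4.6070 ← occupied
  → r_1 = 4.6070
beam 2: φ=0°, α=345°
  dir = (cos 345°, sin 345°) = (0.9659, -0.2588); from cell (4,5)
  next x-line at t=0.7661, next y-line at t=1.7387; Δt_x=1.0353, Δt_y=3.8637
    x: enter (5,5) at t=0.7661 ← occupied
  → r_2 = 0.7661
beam 3: φ=90°, α=75°
  dir = (cos 75°, sin 75°) = (0.2588, 0.9659); from cell (4,5)
  next x-line at t=2.8591, next y-line at t=0.5694; Δt_x=3.8637, Δt_y=1.0353
    y: enter (4,6) at t=0.5694 ← occupied
  → r_3 = 0.5694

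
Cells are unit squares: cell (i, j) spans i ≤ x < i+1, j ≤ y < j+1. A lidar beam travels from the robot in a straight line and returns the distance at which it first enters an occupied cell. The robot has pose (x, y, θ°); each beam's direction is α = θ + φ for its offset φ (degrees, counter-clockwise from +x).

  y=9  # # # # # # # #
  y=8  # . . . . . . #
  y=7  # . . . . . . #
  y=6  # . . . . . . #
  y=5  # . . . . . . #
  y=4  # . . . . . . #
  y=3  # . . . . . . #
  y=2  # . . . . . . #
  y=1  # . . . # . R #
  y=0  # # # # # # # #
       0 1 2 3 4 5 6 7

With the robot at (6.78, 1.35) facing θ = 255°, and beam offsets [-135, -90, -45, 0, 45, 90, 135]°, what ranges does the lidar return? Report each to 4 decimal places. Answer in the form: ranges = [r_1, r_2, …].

ranges = [8.8335, 1.8428, 0.7000, 0.3623, 0.4041, 0.2278, 0.2540]

beam 1: φ=-135°, α=120°
  dir = (cos 120°, sin 120°) = (-0.5000, 0.8660); from cell (6,1)
  next x-line at t=1.5600, next y-line at t=0.7506; Δt_x=2.0000, Δt_y=1.1547
    y: enter (6,2) at t=0.7506
    x: enter (5,2) at t=1.5600
    y: enter (5,3) at t=1.9053
    y: enter (5,4) at t=3.0600
    x: enter (4,4) at t=3.5600
    y: enter (4,5) at t=4.2147
    y: enter (4,6) at t=5.3694
    x: enter (3,6) at t=5.5600
    y: enter (3,7) at t=6.5241
    x: enter (2,7) at t=7.5600
    y: enter (2,8) at t=7.6788
    y: enter (2,9) at t=8.8335 ← occupied
  → r_1 = 8.8335
beam 2: φ=-90°, α=165°
  dir = (cos 165°, sin 165°) = (-0.9659, 0.2588); from cell (6,1)
  next x-line at t=0.8075, next y-line at t=2.5114; Δt_x=1.0353, Δt_y=3.8637
    x: enter (5,1) at t=0.8075
    x: enter (4,1) at t=1.8428 ← occupied
  → r_2 = 1.8428
beam 3: φ=-45°, α=210°
  dir = (cos 210°, sin 210°) = (-0.8660, -0.5000); from cell (6,1)
  next x-line at t=0.9007, next y-line at t=0.7000; Δt_x=1.1547, Δt_y=2.0000
    y: enter (6,0) at t=0.7000 ← occupied
  → r_3 = 0.7000
beam 4: φ=0°, α=255°
  dir = (cos 255°, sin 255°) = (-0.2588, -0.9659); from cell (6,1)
  next x-line at t=3.0137, next y-line at t=0.3623; Δt_x=3.8637, Δt_y=1.0353
    y: enter (6,0) at t=0.3623 ← occupied
  → r_4 = 0.3623
beam 5: φ=45°, α=300°
  dir = (cos 300°, sin 300°) = (0.5000, -0.8660); from cell (6,1)
  next x-line at t=0.4400, next y-line at t=0.4041; Δt_x=2.0000, Δt_y=1.1547
    y: enter (6,0) at t=0.4041 ← occupied
  → r_5 = 0.4041
beam 6: φ=90°, α=345°
  dir = (cos 345°, sin 345°) = (0.9659, -0.2588); from cell (6,1)
  next x-line at t=0.2278, next y-line at t=1.3523; Δt_x=1.0353, Δt_y=3.8637
    x: enter (7,1) at t=0.2278 ← occupied
  → r_6 = 0.2278
beam 7: φ=135°, α=30°
  dir = (cos 30°, sin 30°) = (0.8660, 0.5000); from cell (6,1)
  next x-line at t=0.2540, next y-line at t=1.3000; Δt_x=1.1547, Δt_y=2.0000
    x: enter (7,1) at t=0.2540 ← occupied
  → r_7 = 0.2540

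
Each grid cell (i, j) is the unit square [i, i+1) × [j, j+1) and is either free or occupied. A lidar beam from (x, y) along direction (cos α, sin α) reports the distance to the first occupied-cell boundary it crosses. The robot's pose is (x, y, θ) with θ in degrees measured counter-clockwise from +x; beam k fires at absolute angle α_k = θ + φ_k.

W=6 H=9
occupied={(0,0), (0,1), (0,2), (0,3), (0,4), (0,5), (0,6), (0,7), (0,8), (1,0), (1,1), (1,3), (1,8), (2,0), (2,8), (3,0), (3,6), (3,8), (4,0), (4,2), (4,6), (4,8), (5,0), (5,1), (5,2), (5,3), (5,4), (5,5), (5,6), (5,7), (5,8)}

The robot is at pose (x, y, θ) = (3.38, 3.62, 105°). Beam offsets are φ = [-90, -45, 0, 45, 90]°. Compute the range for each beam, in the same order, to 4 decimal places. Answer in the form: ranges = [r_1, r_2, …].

beam 1: φ=-90°, α=15°
  dir = (cos 15°, sin 15°) = (0.9659, 0.2588); from cell (3,3)
  next x-line at t=0.6419, next y-line at t=1.4682; Δt_x=1.0353, Δt_y=3.8637
    x: enter (4,3) at t=0.6419
    y: enter (4,4) at t=1.4682
    x: enter (5,4) at t=1.6771 ← occupied
  → r_1 = 1.6771
beam 2: φ=-45°, α=60°
  dir = (cos 60°, sin 60°) = (0.5000, 0.8660); from cell (3,3)
  next x-line at t=1.2400, next y-line at t=0.4388; Δt_x=2.0000, Δt_y=1.1547
    y: enter (3,4) at t=0.4388
    x: enter (4,4) at t=1.2400
    y: enter (4,5) at t=1.5935
    y: enter (4,6) at t=2.7482 ← occupied
  → r_2 = 2.7482
beam 3: φ=0°, α=105°
  dir = (cos 105°, sin 105°) = (-0.2588, 0.9659); from cell (3,3)
  next x-line at t=1.4682, next y-line at t=0.3934; Δt_x=3.8637, Δt_y=1.0353
    y: enter (3,4) at t=0.3934
    y: enter (3,5) at t=1.4287
    x: enter (2,5) at t=1.4682
    y: enter (2,6) at t=2.4640
    y: enter (2,7) at t=3.4992
    y: enter (2,8) at t=4.5345 ← occupied
  → r_3 = 4.5345
beam 4: φ=45°, α=150°
  dir = (cos 150°, sin 150°) = (-0.8660, 0.5000); from cell (3,3)
  next x-line at t=0.4388, next y-line at t=0.7600; Δt_x=1.1547, Δt_y=2.0000
    x: enter (2,3) at t=0.4388
    y: enter (2,4) at t=0.7600
    x: enter (1,4) at t=1.5935
    x: enter (0,4) at t=2.7482 ← occupied
  → r_4 = 2.7482
beam 5: φ=90°, α=195°
  dir = (cos 195°, sin 195°) = (-0.9659, -0.2588); from cell (3,3)
  next x-line at t=0.3934, next y-line at t=2.3955; Δt_x=1.0353, Δt_y=3.8637
    x: enter (2,3) at t=0.3934
    x: enter (1,3) at t=1.4287 ← occupied
  → r_5 = 1.4287

ranges = [1.6771, 2.7482, 4.5345, 2.7482, 1.4287]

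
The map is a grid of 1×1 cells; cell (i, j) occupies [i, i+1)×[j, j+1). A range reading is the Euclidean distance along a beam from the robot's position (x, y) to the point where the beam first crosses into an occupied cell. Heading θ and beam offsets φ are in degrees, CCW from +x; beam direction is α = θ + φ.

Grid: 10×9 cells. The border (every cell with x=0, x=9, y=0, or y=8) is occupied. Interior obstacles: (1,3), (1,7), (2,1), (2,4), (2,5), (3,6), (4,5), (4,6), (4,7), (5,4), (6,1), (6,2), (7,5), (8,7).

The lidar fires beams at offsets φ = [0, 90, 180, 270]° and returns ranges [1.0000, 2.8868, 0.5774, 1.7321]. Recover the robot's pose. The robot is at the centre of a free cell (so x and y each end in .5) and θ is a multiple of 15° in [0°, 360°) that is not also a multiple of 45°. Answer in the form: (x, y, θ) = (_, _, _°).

(x, y, θ) = (7.5, 6.5, 60°)

Candidates: 42 free-cell centres × 16 headings = 672 poses. Raycast each; keep the one whose scan matches to 4 dp.
  (5.5, 1.5, 60°): beam 2 = 4.0415 ≠ 2.8868 ✗
  (5.5, 5.5, 165°): beam 1 = 0.5176 ≠ 1.0000 ✗
  (4.5, 2.5, 330°): beam 1 = 1.7321 ≠ 1.0000 ✗
  …
  (7.5, 6.5, 60°): r_1=1.0000, r_2=2.8868, r_3=0.5774, r_4=1.7321 — all match ✓
Unique over the lattice → pose = (7.5, 6.5, 60°).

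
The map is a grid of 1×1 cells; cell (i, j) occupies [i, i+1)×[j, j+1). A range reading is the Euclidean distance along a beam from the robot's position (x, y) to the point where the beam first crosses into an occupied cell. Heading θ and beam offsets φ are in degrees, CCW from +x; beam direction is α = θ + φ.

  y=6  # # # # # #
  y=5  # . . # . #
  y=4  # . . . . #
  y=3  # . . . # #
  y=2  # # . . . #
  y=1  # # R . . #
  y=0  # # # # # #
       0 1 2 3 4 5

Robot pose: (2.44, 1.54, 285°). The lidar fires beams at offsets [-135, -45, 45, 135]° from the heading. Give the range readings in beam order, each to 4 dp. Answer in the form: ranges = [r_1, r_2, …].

ranges = [0.5081, 0.6235, 1.0800, 5.1200]

beam 1: φ=-135°, α=150°
  d=(-0.8660,0.5000)  start (2,1)  tX=0.5081 tY=0.9200  stride 1/|dx|=1.1547 1/|dy|=2.0000
    cross x-line → (1,1), t=0.5081 (wall)
  → r_1 = 0.5081
beam 2: φ=-45°, α=240°
  d=(-0.5000,-0.8660)  start (2,1)  tX=0.8800 tY=0.6235  stride 1/|dx|=2.0000 1/|dy|=1.1547
    cross y-line → (2,0), t=0.6235 (wall)
  → r_2 = 0.6235
beam 3: φ=45°, α=330°
  d=(0.8660,-0.5000)  start (2,1)  tX=0.6466 tY=1.0800  stride 1/|dx|=1.1547 1/|dy|=2.0000
    cross x-line → (3,1), t=0.6466
    cross y-line → (3,0), t=1.0800 (wall)
  → r_3 = 1.0800
beam 4: φ=135°, α=60°
  d=(0.5000,0.8660)  start (2,1)  tX=1.1200 tY=0.5312  stride 1/|dx|=2.0000 1/|dy|=1.1547
    cross y-line → (2,2), t=0.5312
    cross x-line → (3,2), t=1.1200
    cross y-line → (3,3), t=1.6859
    cross y-line → (3,4), t=2.8406
    cross x-line → (4,4), t=3.1200
    cross y-line → (4,5), t=3.9953
    cross x-line → (5,5), t=5.1200 (wall)
  → r_4 = 5.1200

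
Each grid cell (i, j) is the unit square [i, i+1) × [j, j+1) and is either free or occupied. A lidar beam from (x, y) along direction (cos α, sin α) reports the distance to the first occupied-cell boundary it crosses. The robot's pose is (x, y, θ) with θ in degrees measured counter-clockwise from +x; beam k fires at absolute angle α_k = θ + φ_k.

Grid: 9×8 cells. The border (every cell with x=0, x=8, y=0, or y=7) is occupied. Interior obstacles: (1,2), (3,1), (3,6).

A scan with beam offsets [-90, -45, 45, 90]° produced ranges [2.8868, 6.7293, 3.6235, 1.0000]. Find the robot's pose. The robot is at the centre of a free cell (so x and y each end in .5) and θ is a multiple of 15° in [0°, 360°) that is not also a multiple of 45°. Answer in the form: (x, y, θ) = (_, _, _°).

(x, y, θ) = (7.5, 4.5, 210°)

Enumerate (i+0.5, j+0.5, θ) over the 39 free cells and 16 admissible headings. For each, cast all 4 beams and compare to the given ranges.
  (5.5, 2.5, 210°): beam 1 = 4.0415 ≠ 2.8868 ✗
  (4.5, 1.5, 255°): beam 1 = 0.5176 ≠ 2.8868 ✗
  (1.5, 3.5, 345°): beam 1 = 0.5176 ≠ 2.8868 ✗
  …
  (7.5, 4.5, 210°): r_1=2.8868, r_2=6.7293, r_3=3.6235, r_4=1.0000 — all match ✓
Only this pose fits every beam.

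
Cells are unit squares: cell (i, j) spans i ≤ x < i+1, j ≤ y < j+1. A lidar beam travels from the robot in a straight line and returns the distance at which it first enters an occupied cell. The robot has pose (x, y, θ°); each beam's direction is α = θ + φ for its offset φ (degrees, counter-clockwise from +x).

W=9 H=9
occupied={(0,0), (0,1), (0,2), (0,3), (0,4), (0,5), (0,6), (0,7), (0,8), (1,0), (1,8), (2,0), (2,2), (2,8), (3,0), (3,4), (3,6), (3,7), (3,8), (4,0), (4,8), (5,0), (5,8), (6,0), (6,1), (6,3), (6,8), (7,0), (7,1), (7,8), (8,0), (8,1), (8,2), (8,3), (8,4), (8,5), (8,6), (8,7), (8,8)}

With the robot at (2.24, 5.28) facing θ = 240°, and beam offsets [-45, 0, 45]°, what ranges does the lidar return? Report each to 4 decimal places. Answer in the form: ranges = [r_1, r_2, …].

beam 1: φ=-45°, α=195°
  dir = (cos 195°, sin 195°) = (-0.9659, -0.2588); from cell (2,5)
  next x-line at t=0.2485, next y-line at t=1.0818; Δt_x=1.0353, Δt_y=3.8637
    x: enter (1,5) at t=0.2485
    y: enter (1,4) at t=1.0818
    x: enter (0,4) at t=1.2837 ← occupied
  → r_1 = 1.2837
beam 2: φ=0°, α=240°
  dir = (cos 240°, sin 240°) = (-0.5000, -0.8660); from cell (2,5)
  next x-line at t=0.4800, next y-line at t=0.3233; Δt_x=2.0000, Δt_y=1.1547
    y: enter (2,4) at t=0.3233
    x: enter (1,4) at t=0.4800
    y: enter (1,3) at t=1.4780
    x: enter (0,3) at t=2.4800 ← occupied
  → r_2 = 2.4800
beam 3: φ=45°, α=285°
  dir = (cos 285°, sin 285°) = (0.2588, -0.9659); from cell (2,5)
  next x-line at t=2.9364, next y-line at t=0.2899; Δt_x=3.8637, Δt_y=1.0353
    y: enter (2,4) at t=0.2899
    y: enter (2,3) at t=1.3252
    y: enter (2,2) at t=2.3604 ← occupied
  → r_3 = 2.3604

ranges = [1.2837, 2.4800, 2.3604]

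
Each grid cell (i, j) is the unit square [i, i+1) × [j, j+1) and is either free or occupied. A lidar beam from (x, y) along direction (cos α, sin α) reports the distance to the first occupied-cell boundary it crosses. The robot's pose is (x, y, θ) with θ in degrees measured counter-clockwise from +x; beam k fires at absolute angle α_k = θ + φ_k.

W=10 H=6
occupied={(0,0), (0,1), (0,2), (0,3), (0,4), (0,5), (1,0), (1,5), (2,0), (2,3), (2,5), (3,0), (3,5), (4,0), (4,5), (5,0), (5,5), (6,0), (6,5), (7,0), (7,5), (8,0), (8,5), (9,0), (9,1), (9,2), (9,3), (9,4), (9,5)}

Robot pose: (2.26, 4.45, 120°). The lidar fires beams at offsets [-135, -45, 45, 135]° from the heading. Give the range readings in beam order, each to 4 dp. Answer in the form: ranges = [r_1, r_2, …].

beam 1: φ=-135°, α=345°
  direction (0.9659, -0.2588); cell (2,4); t to first gridline: x 0.7661, y 1.7387 (then +1.0353 / +3.8637)
    (3,4) via x @ 0.7661
    (3,3) via y @ 1.7387
    (4,3) via x @ 1.8014
    (5,3) via x @ 2.8367
    (6,3) via x @ 3.8719
    (7,3) via x @ 4.9072
    (7,2) via y @ 5.6024
    (8,2) via x @ 5.9425
    (9,2) via x @ 6.9778  # hit
  → r_1 = 6.9778
beam 2: φ=-45°, α=75°
  direction (0.2588, 0.9659); cell (2,4); t to first gridline: x 2.8591, y 0.5694 (then +3.8637 / +1.0353)
    (2,5) via y @ 0.5694  # hit
  → r_2 = 0.5694
beam 3: φ=45°, α=165°
  direction (-0.9659, 0.2588); cell (2,4); t to first gridline: x 0.2692, y 2.1250 (then +1.0353 / +3.8637)
    (1,4) via x @ 0.2692
    (0,4) via x @ 1.3044  # hit
  → r_3 = 1.3044
beam 4: φ=135°, α=255°
  direction (-0.2588, -0.9659); cell (2,4); t to first gridline: x 1.0046, y 0.4659 (then +3.8637 / +1.0353)
    (2,3) via y @ 0.4659  # hit
  → r_4 = 0.4659

ranges = [6.9778, 0.5694, 1.3044, 0.4659]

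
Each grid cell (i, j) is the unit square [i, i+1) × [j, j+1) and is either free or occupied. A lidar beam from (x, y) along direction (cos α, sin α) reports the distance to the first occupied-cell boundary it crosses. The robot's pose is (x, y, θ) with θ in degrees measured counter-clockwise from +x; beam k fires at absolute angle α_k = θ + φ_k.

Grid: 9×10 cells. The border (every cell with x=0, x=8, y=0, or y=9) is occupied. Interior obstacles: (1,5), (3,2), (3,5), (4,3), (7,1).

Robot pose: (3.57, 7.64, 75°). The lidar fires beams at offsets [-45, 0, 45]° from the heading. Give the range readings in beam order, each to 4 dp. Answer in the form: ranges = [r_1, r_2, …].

beam 1: φ=-45°, α=30°
  dir = (cos 30°, sin 30°) = (0.8660, 0.5000); from cell (3,7)
  next x-line at t=0.4965, next y-line at t=0.7200; Δt_x=1.1547, Δt_y=2.0000
    x: enter (4,7) at t=0.4965
    y: enter (4,8) at t=0.7200
    x: enter (5,8) at t=1.6512
    y: enter (5,9) at t=2.7200 ← occupied
  → r_1 = 2.7200
beam 2: φ=0°, α=75°
  dir = (cos 75°, sin 75°) = (0.2588, 0.9659); from cell (3,7)
  next x-line at t=1.6614, next y-line at t=0.3727; Δt_x=3.8637, Δt_y=1.0353
    y: enter (3,8) at t=0.3727
    y: enter (3,9) at t=1.4080 ← occupied
  → r_2 = 1.4080
beam 3: φ=45°, α=120°
  dir = (cos 120°, sin 120°) = (-0.5000, 0.8660); from cell (3,7)
  next x-line at t=1.1400, next y-line at t=0.4157; Δt_x=2.0000, Δt_y=1.1547
    y: enter (3,8) at t=0.4157
    x: enter (2,8) at t=1.1400
    y: enter (2,9) at t=1.5704 ← occupied
  → r_3 = 1.5704

ranges = [2.7200, 1.4080, 1.5704]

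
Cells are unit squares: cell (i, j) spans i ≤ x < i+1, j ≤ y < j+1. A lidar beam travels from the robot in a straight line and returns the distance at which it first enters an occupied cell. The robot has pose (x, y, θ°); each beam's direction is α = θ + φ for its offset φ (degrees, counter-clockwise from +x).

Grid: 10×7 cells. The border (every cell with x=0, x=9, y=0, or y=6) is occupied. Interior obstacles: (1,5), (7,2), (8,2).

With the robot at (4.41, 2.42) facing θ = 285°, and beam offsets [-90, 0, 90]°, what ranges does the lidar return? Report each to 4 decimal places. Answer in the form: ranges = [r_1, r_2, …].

beam 1: φ=-90°, α=195°
  cosα=-0.9659 sinα=-0.2588 | (4,2) | tMaxX 0.4245 tMaxY 1.6228 | tΔX 1.0353 tΔY 3.8637
    t=0.4245 [x] (3,2)
    t=1.4597 [x] (2,2)
    t=1.6228 [y] (2,1)
    t=2.4950 [x] (1,1)
    t=3.5303 [x] (0,1) — stop
  → r_1 = 3.5303
beam 2: φ=0°, α=285°
  cosα=0.2588 sinα=-0.9659 | (4,2) | tMaxX 2.2796 tMaxY 0.4348 | tΔX 3.8637 tΔY 1.0353
    t=0.4348 [y] (4,1)
    t=1.4701 [y] (4,0) — stop
  → r_2 = 1.4701
beam 3: φ=90°, α=15°
  cosα=0.9659 sinα=0.2588 | (4,2) | tMaxX 0.6108 tMaxY 2.2409 | tΔX 1.0353 tΔY 3.8637
    t=0.6108 [x] (5,2)
    t=1.6461 [x] (6,2)
    t=2.2409 [y] (6,3)
    t=2.6814 [x] (7,3)
    t=3.7166 [x] (8,3)
    t=4.7519 [x] (9,3) — stop
  → r_3 = 4.7519

ranges = [3.5303, 1.4701, 4.7519]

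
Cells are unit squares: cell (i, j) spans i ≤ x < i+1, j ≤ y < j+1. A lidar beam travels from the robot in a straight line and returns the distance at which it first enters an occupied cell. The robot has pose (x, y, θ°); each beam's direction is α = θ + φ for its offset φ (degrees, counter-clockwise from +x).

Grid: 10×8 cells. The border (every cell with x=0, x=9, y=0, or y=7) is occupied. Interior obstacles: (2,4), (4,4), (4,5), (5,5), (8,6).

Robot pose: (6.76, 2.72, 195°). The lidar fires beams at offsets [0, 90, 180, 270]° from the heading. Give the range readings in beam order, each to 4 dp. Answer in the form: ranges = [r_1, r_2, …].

ranges = [5.9632, 1.7807, 2.3190, 2.9364]

beam 1: φ=0°, α=195°
  dir = (cos 195°, sin 195°) = (-0.9659, -0.2588); from cell (6,2)
  next x-line at t=0.7868, next y-line at t=2.7819; Δt_x=1.0353, Δt_y=3.8637
    x: enter (5,2) at t=0.7868
    x: enter (4,2) at t=1.8221
    y: enter (4,1) at t=2.7819
    x: enter (3,1) at t=2.8574
    x: enter (2,1) at t=3.8926
    x: enter (1,1) at t=4.9279
    x: enter (0,1) at t=5.9632 ← occupied
  → r_1 = 5.9632
beam 2: φ=90°, α=285°
  dir = (cos 285°, sin 285°) = (0.2588, -0.9659); from cell (6,2)
  next x-line at t=0.9273, next y-line at t=0.7454; Δt_x=3.8637, Δt_y=1.0353
    y: enter (6,1) at t=0.7454
    x: enter (7,1) at t=0.9273
    y: enter (7,0) at t=1.7807 ← occupied
  → r_2 = 1.7807
beam 3: φ=180°, α=15°
  dir = (cos 15°, sin 15°) = (0.9659, 0.2588); from cell (6,2)
  next x-line at t=0.2485, next y-line at t=1.0818; Δt_x=1.0353, Δt_y=3.8637
    x: enter (7,2) at t=0.2485
    y: enter (7,3) at t=1.0818
    x: enter (8,3) at t=1.2837
    x: enter (9,3) at t=2.3190 ← occupied
  → r_3 = 2.3190
beam 4: φ=270°, α=105°
  dir = (cos 105°, sin 105°) = (-0.2588, 0.9659); from cell (6,2)
  next x-line at t=2.9364, next y-line at t=0.2899; Δt_x=3.8637, Δt_y=1.0353
    y: enter (6,3) at t=0.2899
    y: enter (6,4) at t=1.3252
    y: enter (6,5) at t=2.3604
    x: enter (5,5) at t=2.9364 ← occupied
  → r_4 = 2.9364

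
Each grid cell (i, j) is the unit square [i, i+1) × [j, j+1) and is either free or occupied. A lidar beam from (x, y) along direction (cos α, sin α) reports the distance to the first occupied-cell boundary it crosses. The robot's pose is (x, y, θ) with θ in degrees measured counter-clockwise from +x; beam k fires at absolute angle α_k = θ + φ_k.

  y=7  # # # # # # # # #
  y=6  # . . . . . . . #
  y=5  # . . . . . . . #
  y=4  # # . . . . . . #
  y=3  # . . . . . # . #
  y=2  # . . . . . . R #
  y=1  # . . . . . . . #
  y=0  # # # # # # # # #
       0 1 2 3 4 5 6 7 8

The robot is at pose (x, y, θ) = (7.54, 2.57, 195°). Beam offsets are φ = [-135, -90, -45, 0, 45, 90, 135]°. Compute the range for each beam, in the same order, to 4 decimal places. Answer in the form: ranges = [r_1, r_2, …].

beam 1: φ=-135°, α=60°
  cosα=0.5000 sinα=0.8660 | (7,2) | tMaxX 0.9200 tMaxY 0.4965 | tΔX 2.0000 tΔY 1.1547
    t=0.4965 [y] (7,3)
    t=0.9200 [x] (8,3) — stop
  → r_1 = 0.9200
beam 2: φ=-90°, α=105°
  cosα=-0.2588 sinα=0.9659 | (7,2) | tMaxX 2.0864 tMaxY 0.4452 | tΔX 3.8637 tΔY 1.0353
    t=0.4452 [y] (7,3)
    t=1.4804 [y] (7,4)
    t=2.0864 [x] (6,4)
    t=2.5157 [y] (6,5)
    t=3.5510 [y] (6,6)
    t=4.5863 [y] (6,7) — stop
  → r_2 = 4.5863
beam 3: φ=-45°, α=150°
  cosα=-0.8660 sinα=0.5000 | (7,2) | tMaxX 0.6235 tMaxY 0.8600 | tΔX 1.1547 tΔY 2.0000
    t=0.6235 [x] (6,2)
    t=0.8600 [y] (6,3) — stop
  → r_3 = 0.8600
beam 4: φ=0°, α=195°
  cosα=-0.9659 sinα=-0.2588 | (7,2) | tMaxX 0.5590 tMaxY 2.2023 | tΔX 1.0353 tΔY 3.8637
    t=0.5590 [x] (6,2)
    t=1.5943 [x] (5,2)
    t=2.2023 [y] (5,1)
    t=2.6296 [x] (4,1)
    t=3.6649 [x] (3,1)
    t=4.7002 [x] (2,1)
    t=5.7354 [x] (1,1)
    t=6.0660 [y] (1,0) — stop
  → r_4 = 6.0660
beam 5: φ=45°, α=240°
  cosα=-0.5000 sinα=-0.8660 | (7,2) | tMaxX 1.0800 tMaxY 0.6582 | tΔX 2.0000 tΔY 1.1547
    t=0.6582 [y] (7,1)
    t=1.0800 [x] (6,1)
    t=1.8129 [y] (6,0) — stop
  → r_5 = 1.8129
beam 6: φ=90°, α=285°
  cosα=0.2588 sinα=-0.9659 | (7,2) | tMaxX 1.7773 tMaxY 0.5901 | tΔX 3.8637 tΔY 1.0353
    t=0.5901 [y] (7,1)
    t=1.6254 [y] (7,0) — stop
  → r_6 = 1.6254
beam 7: φ=135°, α=330°
  cosα=0.8660 sinα=-0.5000 | (7,2) | tMaxX 0.5312 tMaxY 1.1400 | tΔX 1.1547 tΔY 2.0000
    t=0.5312 [x] (8,2) — stop
  → r_7 = 0.5312

ranges = [0.9200, 4.5863, 0.8600, 6.0660, 1.8129, 1.6254, 0.5312]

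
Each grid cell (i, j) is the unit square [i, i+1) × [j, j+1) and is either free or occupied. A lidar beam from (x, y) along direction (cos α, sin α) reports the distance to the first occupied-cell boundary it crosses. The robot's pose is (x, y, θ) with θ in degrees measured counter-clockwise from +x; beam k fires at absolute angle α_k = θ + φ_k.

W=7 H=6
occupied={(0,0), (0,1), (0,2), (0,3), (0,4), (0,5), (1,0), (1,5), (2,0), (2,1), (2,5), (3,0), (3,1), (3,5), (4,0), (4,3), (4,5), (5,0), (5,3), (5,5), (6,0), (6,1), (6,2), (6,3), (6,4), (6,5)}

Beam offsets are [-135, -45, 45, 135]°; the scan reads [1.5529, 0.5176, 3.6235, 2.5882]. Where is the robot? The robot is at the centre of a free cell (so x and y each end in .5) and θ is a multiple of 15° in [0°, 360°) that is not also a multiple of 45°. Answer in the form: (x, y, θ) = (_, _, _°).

Candidates: 16 free-cell centres × 16 headings = 256 poses. Raycast each; keep the one whose scan matches to 4 dp.
  (5.5, 2.5, 165°): beam 1 = 0.5774 ≠ 1.5529 ✗
  (4.5, 2.5, 285°): beam 1 = 4.0415 ≠ 1.5529 ✗
  (2.5, 4.5, 165°): beam 1 = 1.0000 ≠ 1.5529 ✗
  (5.5, 4.5, 210°): beam 1 = 0.5176 ≠ 1.5529 ✗
  …
  (2.5, 2.5, 300°): r_1=1.5529, r_2=0.5176, r_3=3.6235, r_4=2.5882 — all match ✓
Only this pose fits every beam.

(x, y, θ) = (2.5, 2.5, 300°)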